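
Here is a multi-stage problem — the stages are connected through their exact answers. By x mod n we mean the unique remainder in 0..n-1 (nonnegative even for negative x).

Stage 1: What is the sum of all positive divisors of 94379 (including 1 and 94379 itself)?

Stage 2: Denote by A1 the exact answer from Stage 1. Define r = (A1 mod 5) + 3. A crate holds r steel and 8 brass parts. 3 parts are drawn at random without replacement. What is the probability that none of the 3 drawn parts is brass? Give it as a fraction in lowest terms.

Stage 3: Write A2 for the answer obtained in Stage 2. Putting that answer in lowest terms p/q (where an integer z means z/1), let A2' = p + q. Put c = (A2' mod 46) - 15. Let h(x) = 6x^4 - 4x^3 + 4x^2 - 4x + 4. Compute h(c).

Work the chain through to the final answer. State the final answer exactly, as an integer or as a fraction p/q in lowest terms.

163206

Stage 1: 94379 is prime, so its only divisors are 1 and 94379; sigma = 1 + 94379 = 94380; answer 94380
Stage 2: A1 = 94380; r = 3; total draws C(11,3) = 165; favorable C(3,3) = 1; P = 1/165; answer 1/165
Stage 3: A2 = 1/165; threaded value p + q = 166; c = 13; 6*(13)^4 - 4*(13)^3 + 4*(13)^2 - 4*(13)^1 + 4 = (171366) + (-8788) + (676) + (-52) + (4) = 163206; answer 163206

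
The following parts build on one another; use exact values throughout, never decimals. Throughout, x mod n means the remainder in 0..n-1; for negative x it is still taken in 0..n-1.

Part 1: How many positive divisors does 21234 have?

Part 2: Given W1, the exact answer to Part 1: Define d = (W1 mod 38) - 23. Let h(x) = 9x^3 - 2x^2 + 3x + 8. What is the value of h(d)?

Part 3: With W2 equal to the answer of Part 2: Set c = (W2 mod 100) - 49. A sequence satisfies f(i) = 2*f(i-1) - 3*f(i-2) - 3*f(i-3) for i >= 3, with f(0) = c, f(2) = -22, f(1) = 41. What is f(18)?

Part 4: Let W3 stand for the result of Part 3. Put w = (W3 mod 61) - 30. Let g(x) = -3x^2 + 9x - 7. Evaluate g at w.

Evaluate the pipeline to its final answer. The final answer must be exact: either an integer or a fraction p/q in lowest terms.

-19

Part 1: 21234 = 2 * 3 * 3539; number of divisors = (1+1) * (1+1) * (1+1) = 8; answer 8
Part 2: W1 = 8; d = -15; 9*(-15)^3 - 2*(-15)^2 + 3*(-15)^1 + 8 = (-30375) + (-450) + (-45) + (8) = -30862; answer -30862
Part 3: W2 = -30862; c = -11; f(3) = 2*(-22) - 3*(41) - 3*(-11) = -134; iterating: f(3)=-134, f(4)=-325, f(5)=-182, f(6)=1013, f(7)=3547, f(8)=4601, f(9)=-4478, f(10)=-33400, f(11)=-67169, f(12)=-20704, f(13)=260299, f(14)=784217, f(15)=849649, f(16)=-1434250, f(17)=-7770098, f(18)=-13786393; answer -13786393
Part 4: W3 = -13786393; w = 4; -3*(4)^2 + 9*(4)^1 - 7 = (-48) + (36) + (-7) = -19; answer -19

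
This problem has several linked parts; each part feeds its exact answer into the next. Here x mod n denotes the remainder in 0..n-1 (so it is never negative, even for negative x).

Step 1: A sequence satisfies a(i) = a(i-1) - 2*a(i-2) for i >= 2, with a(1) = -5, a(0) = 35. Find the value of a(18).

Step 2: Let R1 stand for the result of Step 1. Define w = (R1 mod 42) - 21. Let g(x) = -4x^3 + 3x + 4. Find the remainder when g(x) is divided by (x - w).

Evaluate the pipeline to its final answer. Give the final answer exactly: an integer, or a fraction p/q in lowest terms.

Step 1: a(2) = 1*(-5) - 2*(35) = -75; iterating: a(2)=-75, a(3)=-65, a(4)=85, a(5)=215, a(6)=45, a(7)=-385, a(8)=-475, a(9)=295, a(10)=1245, a(11)=655, a(12)=-1835, a(13)=-3145, a(14)=525, a(15)=6815, a(16)=5765, a(17)=-7865, a(18)=-19395; answer -19395
Step 2: R1 = -19395; w = -12; remainder = value at the root: -4*(-12)^3 + 3*(-12)^1 + 4 = (6912) + (-36) + (4) = 6880; answer 6880

6880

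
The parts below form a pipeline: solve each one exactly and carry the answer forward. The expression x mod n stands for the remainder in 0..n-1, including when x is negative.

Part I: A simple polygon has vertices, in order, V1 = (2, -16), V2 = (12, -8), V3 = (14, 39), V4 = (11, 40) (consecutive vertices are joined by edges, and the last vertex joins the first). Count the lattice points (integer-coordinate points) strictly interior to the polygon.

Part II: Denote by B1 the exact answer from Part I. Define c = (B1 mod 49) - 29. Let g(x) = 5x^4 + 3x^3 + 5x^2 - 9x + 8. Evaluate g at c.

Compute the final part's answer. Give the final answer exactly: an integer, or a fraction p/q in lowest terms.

31112

Part I: cross terms: (2*-8 - 12*-16)=176, (12*39 - 14*-8)=580, (14*40 - 11*39)=131, (11*-16 - 2*40)=-256; twice the area = |631| = 631; area = 631/2; boundary points = 2 + 1 + 1 + 1 = 5; strictly interior points = area - boundary/2 + 1 = 314; answer 314
Part II: B1 = 314; c = -9; 5*(-9)^4 + 3*(-9)^3 + 5*(-9)^2 - 9*(-9)^1 + 8 = (32805) + (-2187) + (405) + (81) + (8) = 31112; answer 31112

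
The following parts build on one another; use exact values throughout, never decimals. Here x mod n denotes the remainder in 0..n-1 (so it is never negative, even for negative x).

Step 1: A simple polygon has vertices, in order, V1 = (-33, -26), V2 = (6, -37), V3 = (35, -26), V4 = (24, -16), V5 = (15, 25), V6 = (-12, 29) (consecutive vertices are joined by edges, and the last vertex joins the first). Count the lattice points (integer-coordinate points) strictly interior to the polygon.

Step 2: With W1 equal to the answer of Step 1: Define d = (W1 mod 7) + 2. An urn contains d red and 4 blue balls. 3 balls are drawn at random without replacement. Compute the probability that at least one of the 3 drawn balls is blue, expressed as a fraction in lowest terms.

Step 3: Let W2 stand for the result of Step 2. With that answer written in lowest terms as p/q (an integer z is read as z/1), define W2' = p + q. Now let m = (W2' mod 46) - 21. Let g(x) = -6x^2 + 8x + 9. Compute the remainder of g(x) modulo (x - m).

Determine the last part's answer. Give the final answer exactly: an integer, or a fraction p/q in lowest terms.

Step 1: cross terms: (-33*-37 - 6*-26)=1377, (6*-26 - 35*-37)=1139, (35*-16 - 24*-26)=64, (24*25 - 15*-16)=840, (15*29 - -12*25)=735, (-12*-26 - -33*29)=1269; twice the area = |5424| = 5424; area = 2712; boundary points = 1 + 1 + 1 + 1 + 1 + 1 = 6; strictly interior points = area - boundary/2 + 1 = 2710; answer 2710
Step 2: W1 = 2710; d = 3; total draws C(7,3) = 35; complement C(3,3) = 1; favorable 35 - 1 = 34; P = 34/35; answer 34/35
Step 3: W2 = 34/35; threaded value p + q = 69; m = 2; remainder = value at the root: -6*(2)^2 + 8*(2)^1 + 9 = (-24) + (16) + (9) = 1; answer 1

1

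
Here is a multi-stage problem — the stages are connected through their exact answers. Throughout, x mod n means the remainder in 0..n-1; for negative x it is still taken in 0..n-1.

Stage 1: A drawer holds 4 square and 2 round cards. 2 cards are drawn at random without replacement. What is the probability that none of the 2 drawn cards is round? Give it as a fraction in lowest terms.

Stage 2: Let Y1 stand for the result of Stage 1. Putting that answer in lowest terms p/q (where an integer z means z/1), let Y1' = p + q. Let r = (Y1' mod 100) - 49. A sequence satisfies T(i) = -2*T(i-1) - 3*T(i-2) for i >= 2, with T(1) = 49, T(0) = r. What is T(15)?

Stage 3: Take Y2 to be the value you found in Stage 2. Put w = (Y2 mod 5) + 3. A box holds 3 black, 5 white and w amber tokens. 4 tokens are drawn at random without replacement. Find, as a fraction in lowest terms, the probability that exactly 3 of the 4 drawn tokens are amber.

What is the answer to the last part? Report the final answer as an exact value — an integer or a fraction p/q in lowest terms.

Stage 1: total draws C(6,2) = 15; favorable C(4,2) = 6; P = 2/5; answer 2/5
Stage 2: Y1 = 2/5; threaded value p + q = 7; r = -42; T(2) = -2*(49) - 3*(-42) = 28; iterating: T(2)=28, T(3)=-203, T(4)=322, T(5)=-35, T(6)=-896, T(7)=1897, T(8)=-1106, T(9)=-3479, T(10)=10276, T(11)=-10115, T(12)=-10598, T(13)=51541, T(14)=-71288, T(15)=-12047; answer -12047
Stage 3: Y2 = -12047; w = 6; total draws C(14,4) = 1001; favorable C(6,3)*C(8,1) = 160; P = 160/1001; answer 160/1001

160/1001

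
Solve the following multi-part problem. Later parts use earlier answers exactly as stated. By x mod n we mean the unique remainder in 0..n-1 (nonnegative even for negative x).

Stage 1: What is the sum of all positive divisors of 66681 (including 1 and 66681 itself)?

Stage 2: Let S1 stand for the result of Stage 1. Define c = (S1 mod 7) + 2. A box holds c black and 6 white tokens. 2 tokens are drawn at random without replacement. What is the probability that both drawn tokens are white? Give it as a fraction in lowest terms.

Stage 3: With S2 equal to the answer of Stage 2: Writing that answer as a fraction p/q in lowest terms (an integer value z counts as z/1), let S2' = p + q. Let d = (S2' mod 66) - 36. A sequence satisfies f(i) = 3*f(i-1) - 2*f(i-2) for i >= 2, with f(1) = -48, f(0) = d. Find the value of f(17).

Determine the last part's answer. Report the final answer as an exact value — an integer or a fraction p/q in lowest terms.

Stage 1: 66681 = 3^2 * 31 * 239; sigma = (1 + 3 + 9) * (1 + 31) * (1 + 239) = 13 * 32 * 240 = 99840; answer 99840
Stage 2: S1 = 99840; c = 8; total draws C(14,2) = 91; favorable C(6,2) = 15; P = 15/91; answer 15/91
Stage 3: S2 = 15/91; threaded value p + q = 106; d = 4; f(2) = 3*(-48) - 2*(4) = -152; iterating: f(2)=-152, f(3)=-360, f(4)=-776, f(5)=-1608, f(6)=-3272, f(7)=-6600, f(8)=-13256, f(9)=-26568, f(10)=-53192, f(11)=-106440, f(12)=-212936, f(13)=-425928, f(14)=-851912, f(15)=-1703880, f(16)=-3407816, f(17)=-6815688; answer -6815688

-6815688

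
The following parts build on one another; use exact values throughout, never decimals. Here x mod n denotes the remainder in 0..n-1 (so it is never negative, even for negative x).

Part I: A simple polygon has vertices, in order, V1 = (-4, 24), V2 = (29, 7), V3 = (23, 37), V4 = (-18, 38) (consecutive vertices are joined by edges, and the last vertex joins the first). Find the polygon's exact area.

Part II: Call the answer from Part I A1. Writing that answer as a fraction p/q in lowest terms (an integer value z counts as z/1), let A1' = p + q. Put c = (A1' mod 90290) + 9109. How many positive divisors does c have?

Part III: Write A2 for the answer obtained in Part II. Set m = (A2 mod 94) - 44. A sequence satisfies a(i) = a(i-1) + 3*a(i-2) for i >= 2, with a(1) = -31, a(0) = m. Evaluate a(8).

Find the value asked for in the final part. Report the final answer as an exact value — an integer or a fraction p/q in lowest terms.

Part I: cross terms: (-4*7 - 29*24)=-724, (29*37 - 23*7)=912, (23*38 - -18*37)=1540, (-18*24 - -4*38)=-280; twice the area = |1448| = 1448; area = 724; answer 724
Part II: A1 = 724; threaded value p + q = 725; c = 9834; 9834 = 2 * 3 * 11 * 149; number of divisors = (1+1) * (1+1) * (1+1) * (1+1) = 16; answer 16
Part III: A2 = 16; m = -28; a(2) = 1*(-31) + 3*(-28) = -115; iterating: a(2)=-115, a(3)=-208, a(4)=-553, a(5)=-1177, a(6)=-2836, a(7)=-6367, a(8)=-14875; answer -14875

-14875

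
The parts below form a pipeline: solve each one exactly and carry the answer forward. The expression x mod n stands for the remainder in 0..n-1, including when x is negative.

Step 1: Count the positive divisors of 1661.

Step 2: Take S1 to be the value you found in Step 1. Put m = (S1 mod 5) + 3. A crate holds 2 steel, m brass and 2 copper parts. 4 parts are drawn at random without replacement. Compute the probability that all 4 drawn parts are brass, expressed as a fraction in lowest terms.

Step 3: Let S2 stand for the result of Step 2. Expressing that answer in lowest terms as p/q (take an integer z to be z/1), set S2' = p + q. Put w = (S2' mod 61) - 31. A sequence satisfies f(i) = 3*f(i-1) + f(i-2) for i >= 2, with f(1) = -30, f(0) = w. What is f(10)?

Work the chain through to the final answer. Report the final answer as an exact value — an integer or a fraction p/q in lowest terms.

-1531540

Step 1: 1661 = 11 * 151; number of divisors = (1+1) * (1+1) = 4; answer 4
Step 2: S1 = 4; m = 7; total draws C(11,4) = 330; favorable C(7,4) = 35; P = 7/66; answer 7/66
Step 3: S2 = 7/66; threaded value p + q = 73; w = -19; f(2) = 3*(-30) + 1*(-19) = -109; iterating: f(2)=-109, f(3)=-357, f(4)=-1180, f(5)=-3897, f(6)=-12871, f(7)=-42510, f(8)=-140401, f(9)=-463713, f(10)=-1531540; answer -1531540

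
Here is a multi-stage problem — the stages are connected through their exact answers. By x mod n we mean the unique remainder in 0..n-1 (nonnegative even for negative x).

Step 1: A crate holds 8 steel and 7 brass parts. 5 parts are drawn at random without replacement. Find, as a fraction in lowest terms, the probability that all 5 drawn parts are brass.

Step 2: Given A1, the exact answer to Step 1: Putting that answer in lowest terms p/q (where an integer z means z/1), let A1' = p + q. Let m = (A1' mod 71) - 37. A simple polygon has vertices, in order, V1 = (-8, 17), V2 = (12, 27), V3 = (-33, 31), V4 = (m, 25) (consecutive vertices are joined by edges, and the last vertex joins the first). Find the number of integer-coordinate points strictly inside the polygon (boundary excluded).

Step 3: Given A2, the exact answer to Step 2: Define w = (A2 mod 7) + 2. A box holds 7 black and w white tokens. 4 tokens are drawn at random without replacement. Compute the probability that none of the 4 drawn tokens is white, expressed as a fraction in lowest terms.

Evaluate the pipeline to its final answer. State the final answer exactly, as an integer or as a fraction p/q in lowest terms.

Step 1: total draws C(15,5) = 3003; favorable C(7,5) = 21; P = 1/143; answer 1/143
Step 2: A1 = 1/143; threaded value p + q = 144; m = -35; cross terms: (-8*27 - 12*17)=-420, (12*31 - -33*27)=1263, (-33*25 - -35*31)=260, (-35*17 - -8*25)=-395; twice the area = |708| = 708; area = 354; boundary points = 10 + 1 + 2 + 1 = 14; strictly interior points = area - boundary/2 + 1 = 348; answer 348
Step 3: A2 = 348; w = 7; total draws C(14,4) = 1001; favorable C(7,4) = 35; P = 5/143; answer 5/143

5/143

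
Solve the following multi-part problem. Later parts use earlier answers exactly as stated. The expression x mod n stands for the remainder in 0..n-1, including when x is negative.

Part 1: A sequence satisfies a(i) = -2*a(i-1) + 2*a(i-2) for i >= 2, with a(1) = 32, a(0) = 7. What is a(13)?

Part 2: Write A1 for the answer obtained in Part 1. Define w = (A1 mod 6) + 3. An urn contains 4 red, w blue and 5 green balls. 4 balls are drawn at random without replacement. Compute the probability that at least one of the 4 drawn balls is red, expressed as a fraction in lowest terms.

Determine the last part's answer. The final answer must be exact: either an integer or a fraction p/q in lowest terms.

Part 1: a(2) = -2*(32) + 2*(7) = -50; iterating: a(2)=-50, a(3)=164, a(4)=-428, a(5)=1184, a(6)=-3224, a(7)=8816, a(8)=-24080, a(9)=65792, a(10)=-179744, a(11)=491072, a(12)=-1341632, a(13)=3665408; answer 3665408
Part 2: A1 = 3665408; w = 5; total draws C(14,4) = 1001; complement C(10,4) = 210; favorable 1001 - 210 = 791; P = 113/143; answer 113/143

113/143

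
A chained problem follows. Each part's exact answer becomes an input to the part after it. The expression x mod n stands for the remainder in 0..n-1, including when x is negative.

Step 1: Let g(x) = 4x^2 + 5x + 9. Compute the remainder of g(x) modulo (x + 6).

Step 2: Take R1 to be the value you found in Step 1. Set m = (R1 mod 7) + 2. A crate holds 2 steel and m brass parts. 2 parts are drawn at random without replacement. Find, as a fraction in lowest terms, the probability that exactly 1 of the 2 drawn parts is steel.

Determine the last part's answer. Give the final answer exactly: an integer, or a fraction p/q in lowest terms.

Step 1: remainder = value at the root: 4*(-6)^2 + 5*(-6)^1 + 9 = (144) + (-30) + (9) = 123; answer 123
Step 2: R1 = 123; m = 6; total draws C(8,2) = 28; favorable C(2,1)*C(6,1) = 12; P = 3/7; answer 3/7

3/7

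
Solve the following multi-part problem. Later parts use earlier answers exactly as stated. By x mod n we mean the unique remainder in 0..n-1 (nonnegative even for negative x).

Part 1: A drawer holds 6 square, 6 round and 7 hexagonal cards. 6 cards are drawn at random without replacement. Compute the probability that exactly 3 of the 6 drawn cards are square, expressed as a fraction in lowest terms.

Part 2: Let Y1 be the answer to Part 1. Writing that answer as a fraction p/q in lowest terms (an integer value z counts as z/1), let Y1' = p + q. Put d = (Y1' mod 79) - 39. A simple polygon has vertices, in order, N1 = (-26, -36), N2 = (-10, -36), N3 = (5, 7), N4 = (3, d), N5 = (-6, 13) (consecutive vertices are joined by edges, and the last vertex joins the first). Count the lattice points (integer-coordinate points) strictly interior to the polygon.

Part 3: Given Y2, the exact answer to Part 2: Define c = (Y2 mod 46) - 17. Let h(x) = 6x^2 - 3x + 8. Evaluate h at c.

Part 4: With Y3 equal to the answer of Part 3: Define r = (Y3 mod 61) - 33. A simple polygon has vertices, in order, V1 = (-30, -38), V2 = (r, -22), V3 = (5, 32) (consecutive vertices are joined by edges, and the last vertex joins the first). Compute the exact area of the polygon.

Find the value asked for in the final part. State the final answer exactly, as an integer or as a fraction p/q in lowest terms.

315

Part 1: total draws C(19,6) = 27132; favorable C(6,3)*C(13,3) = 5720; P = 1430/6783; answer 1430/6783
Part 2: Y1 = 1430/6783; threaded value p + q = 8213; d = 37; cross terms: (-26*-36 - -10*-36)=576, (-10*7 - 5*-36)=110, (5*37 - 3*7)=164, (3*13 - -6*37)=261, (-6*-36 - -26*13)=554; twice the area = |1665| = 1665; area = 1665/2; boundary points = 16 + 1 + 2 + 3 + 1 = 23; strictly interior points = area - boundary/2 + 1 = 822; answer 822
Part 3: Y2 = 822; c = 23; 6*(23)^2 - 3*(23)^1 + 8 = (3174) + (-69) + (8) = 3113; answer 3113
Part 4: Y3 = 3113; r = -31; cross terms: (-30*-22 - -31*-38)=-518, (-31*32 - 5*-22)=-882, (5*-38 - -30*32)=770; twice the area = |-630| = 630; area = 315; answer 315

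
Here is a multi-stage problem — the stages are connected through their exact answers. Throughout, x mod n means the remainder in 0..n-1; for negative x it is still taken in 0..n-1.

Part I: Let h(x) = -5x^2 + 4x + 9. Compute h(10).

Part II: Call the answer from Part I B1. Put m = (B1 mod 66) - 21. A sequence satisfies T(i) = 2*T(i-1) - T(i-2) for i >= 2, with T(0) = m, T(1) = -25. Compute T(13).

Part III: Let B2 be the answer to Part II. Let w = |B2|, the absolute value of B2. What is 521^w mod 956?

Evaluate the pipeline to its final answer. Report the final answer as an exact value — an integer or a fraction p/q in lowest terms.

669

Part I: -5*(10)^2 + 4*(10)^1 + 9 = (-500) + (40) + (9) = -451; answer -451
Part II: B1 = -451; m = -10; T(2) = 2*(-25) - 1*(-10) = -40; iterating: T(2)=-40, T(3)=-55, T(4)=-70, T(5)=-85, T(6)=-100, T(7)=-115, T(8)=-130, T(9)=-145, T(10)=-160, T(11)=-175, T(12)=-190, T(13)=-205; answer -205
Part III: B2 = -205; w = 205; squarings mod 956: 521^1=521, 521^2=893, 521^4=145, 521^8=949, 521^16=49, 521^32=489, 521^64=121, 521^128=301; 521^205 = 521^1 * 521^4 * 521^8 * 521^64 * 521^128 = 669 (mod 956); answer 669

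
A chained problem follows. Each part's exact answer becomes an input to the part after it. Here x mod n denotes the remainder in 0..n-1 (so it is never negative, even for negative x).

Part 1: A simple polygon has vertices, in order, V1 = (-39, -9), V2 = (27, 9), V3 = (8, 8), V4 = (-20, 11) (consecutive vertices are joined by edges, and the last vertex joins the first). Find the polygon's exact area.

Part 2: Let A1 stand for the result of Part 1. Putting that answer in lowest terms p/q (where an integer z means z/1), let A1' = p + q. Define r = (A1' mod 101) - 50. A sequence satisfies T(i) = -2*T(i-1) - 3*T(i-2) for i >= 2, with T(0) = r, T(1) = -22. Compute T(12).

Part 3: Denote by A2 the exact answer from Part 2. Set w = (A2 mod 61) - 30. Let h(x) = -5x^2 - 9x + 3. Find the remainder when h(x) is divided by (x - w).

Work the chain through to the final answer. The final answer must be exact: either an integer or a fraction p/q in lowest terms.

Part 1: cross terms: (-39*9 - 27*-9)=-108, (27*8 - 8*9)=144, (8*11 - -20*8)=248, (-20*-9 - -39*11)=609; twice the area = |893| = 893; area = 893/2; answer 893/2
Part 2: A1 = 893/2; threaded value p + q = 895; r = 37; T(2) = -2*(-22) - 3*(37) = -67; iterating: T(2)=-67, T(3)=200, T(4)=-199, T(5)=-202, T(6)=1001, T(7)=-1396, T(8)=-211, T(9)=4610, T(10)=-8587, T(11)=3344, T(12)=19073; answer 19073
Part 3: A2 = 19073; w = 11; remainder = value at the root: -5*(11)^2 - 9*(11)^1 + 3 = (-605) + (-99) + (3) = -701; answer -701

-701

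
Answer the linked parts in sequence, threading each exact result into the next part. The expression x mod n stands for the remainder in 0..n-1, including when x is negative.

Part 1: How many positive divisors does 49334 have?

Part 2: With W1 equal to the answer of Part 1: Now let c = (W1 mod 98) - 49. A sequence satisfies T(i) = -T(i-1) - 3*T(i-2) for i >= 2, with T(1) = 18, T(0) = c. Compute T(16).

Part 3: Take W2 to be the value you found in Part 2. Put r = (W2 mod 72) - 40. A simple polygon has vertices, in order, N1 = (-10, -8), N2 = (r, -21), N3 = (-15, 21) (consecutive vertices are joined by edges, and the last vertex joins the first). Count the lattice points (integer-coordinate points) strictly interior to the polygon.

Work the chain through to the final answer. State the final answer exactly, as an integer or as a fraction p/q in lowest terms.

399

Part 1: 49334 = 2 * 17 * 1451; number of divisors = (1+1) * (1+1) * (1+1) = 8; answer 8
Part 2: W1 = 8; c = -41; T(2) = -1*(18) - 3*(-41) = 105; iterating: T(2)=105, T(3)=-159, T(4)=-156, T(5)=633, T(6)=-165, T(7)=-1734, T(8)=2229, T(9)=2973, T(10)=-9660, T(11)=741, T(12)=28239, T(13)=-30462, T(14)=-54255, T(15)=145641, T(16)=17124; answer 17124
Part 3: W2 = 17124; r = 20; cross terms: (-10*-21 - 20*-8)=370, (20*21 - -15*-21)=105, (-15*-8 - -10*21)=330; twice the area = |805| = 805; area = 805/2; boundary points = 1 + 7 + 1 = 9; strictly interior points = area - boundary/2 + 1 = 399; answer 399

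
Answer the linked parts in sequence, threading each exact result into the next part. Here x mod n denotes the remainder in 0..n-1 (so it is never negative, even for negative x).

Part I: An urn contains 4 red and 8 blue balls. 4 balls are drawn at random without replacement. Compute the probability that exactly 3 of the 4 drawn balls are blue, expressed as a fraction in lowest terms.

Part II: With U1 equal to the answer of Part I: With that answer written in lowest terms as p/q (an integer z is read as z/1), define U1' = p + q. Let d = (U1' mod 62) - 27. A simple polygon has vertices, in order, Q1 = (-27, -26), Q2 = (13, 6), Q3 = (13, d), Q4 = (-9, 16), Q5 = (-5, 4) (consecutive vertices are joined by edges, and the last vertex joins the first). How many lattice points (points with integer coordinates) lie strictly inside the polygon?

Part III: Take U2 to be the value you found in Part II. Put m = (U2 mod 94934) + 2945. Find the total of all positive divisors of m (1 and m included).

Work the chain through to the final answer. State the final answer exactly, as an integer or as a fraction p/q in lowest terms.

7056

Part I: total draws C(12,4) = 495; favorable C(8,3)*C(4,1) = 224; P = 224/495; answer 224/495
Part II: U1 = 224/495; threaded value p + q = 719; d = 10; cross terms: (-27*6 - 13*-26)=176, (13*10 - 13*6)=52, (13*16 - -9*10)=298, (-9*4 - -5*16)=44, (-5*-26 - -27*4)=238; twice the area = |808| = 808; area = 404; boundary points = 8 + 4 + 2 + 4 + 2 = 20; strictly interior points = area - boundary/2 + 1 = 395; answer 395
Part III: U2 = 395; m = 3340; 3340 = 2^2 * 5 * 167; sigma = (1 + 2 + 4) * (1 + 5) * (1 + 167) = 7 * 6 * 168 = 7056; answer 7056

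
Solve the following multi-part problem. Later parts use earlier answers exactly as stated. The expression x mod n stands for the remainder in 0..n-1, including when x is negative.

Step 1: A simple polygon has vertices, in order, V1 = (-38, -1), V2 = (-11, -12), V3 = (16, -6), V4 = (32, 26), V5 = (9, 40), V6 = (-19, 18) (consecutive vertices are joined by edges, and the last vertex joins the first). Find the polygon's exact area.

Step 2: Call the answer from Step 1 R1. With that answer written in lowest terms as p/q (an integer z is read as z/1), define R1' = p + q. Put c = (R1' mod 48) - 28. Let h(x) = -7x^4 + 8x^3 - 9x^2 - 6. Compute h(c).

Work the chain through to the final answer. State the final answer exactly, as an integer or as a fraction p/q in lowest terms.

Step 1: cross terms: (-38*-12 - -11*-1)=445, (-11*-6 - 16*-12)=258, (16*26 - 32*-6)=608, (32*40 - 9*26)=1046, (9*18 - -19*40)=922, (-19*-1 - -38*18)=703; twice the area = |3982| = 3982; area = 1991; answer 1991
Step 2: R1 = 1991; threaded value p + q = 1992; c = -4; -7*(-4)^4 + 8*(-4)^3 - 9*(-4)^2 - 6 = (-1792) + (-512) + (-144) + (-6) = -2454; answer -2454

-2454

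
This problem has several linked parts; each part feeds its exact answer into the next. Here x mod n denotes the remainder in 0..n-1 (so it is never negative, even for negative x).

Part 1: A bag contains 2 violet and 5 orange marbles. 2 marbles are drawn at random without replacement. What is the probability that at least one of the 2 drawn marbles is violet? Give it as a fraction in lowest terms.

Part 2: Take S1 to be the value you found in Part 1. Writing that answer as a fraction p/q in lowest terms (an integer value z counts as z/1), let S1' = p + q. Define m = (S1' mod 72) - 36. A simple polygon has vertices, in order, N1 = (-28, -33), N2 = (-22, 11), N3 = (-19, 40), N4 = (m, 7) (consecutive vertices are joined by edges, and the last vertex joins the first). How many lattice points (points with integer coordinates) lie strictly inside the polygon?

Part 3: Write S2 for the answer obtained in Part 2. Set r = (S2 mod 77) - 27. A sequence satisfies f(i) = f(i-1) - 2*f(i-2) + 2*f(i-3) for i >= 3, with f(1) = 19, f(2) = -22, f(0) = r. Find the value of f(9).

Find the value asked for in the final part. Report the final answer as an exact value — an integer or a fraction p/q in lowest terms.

154

Part 1: total draws C(7,2) = 21; complement C(5,2) = 10; favorable 21 - 10 = 11; P = 11/21; answer 11/21
Part 2: S1 = 11/21; threaded value p + q = 32; m = -4; cross terms: (-28*11 - -22*-33)=-1034, (-22*40 - -19*11)=-671, (-19*7 - -4*40)=27, (-4*-33 - -28*7)=328; twice the area = |-1350| = 1350; area = 675; boundary points = 2 + 1 + 3 + 8 = 14; strictly interior points = area - boundary/2 + 1 = 669; answer 669
Part 3: S2 = 669; r = 26; f(3) = 1*(-22) - 2*(19) + 2*(26) = -8; iterating: f(3)=-8, f(4)=74, f(5)=46, f(6)=-118, f(7)=-62, f(8)=266, f(9)=154; answer 154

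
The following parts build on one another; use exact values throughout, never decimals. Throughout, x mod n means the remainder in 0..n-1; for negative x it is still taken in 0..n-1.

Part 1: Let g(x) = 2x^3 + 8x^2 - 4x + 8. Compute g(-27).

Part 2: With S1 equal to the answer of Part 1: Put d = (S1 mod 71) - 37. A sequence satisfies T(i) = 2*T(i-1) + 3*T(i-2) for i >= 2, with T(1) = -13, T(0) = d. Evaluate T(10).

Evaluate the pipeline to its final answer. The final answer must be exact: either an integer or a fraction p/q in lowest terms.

Part 1: 2*(-27)^3 + 8*(-27)^2 - 4*(-27)^1 + 8 = (-39366) + (5832) + (108) + (8) = -33418; answer -33418
Part 2: S1 = -33418; d = -14; T(2) = 2*(-13) + 3*(-14) = -68; iterating: T(2)=-68, T(3)=-175, T(4)=-554, T(5)=-1633, T(6)=-4928, T(7)=-14755, T(8)=-44294, T(9)=-132853, T(10)=-398588; answer -398588

-398588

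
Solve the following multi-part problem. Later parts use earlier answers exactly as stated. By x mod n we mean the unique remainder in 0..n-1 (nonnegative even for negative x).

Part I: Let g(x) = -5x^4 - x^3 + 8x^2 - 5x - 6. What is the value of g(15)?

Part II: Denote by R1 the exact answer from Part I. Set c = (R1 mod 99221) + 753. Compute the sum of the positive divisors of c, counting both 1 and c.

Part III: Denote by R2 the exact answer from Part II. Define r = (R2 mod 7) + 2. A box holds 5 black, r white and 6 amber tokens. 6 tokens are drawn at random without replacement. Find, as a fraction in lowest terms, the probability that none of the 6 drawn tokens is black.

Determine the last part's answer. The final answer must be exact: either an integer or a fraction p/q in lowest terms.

Part I: -5*(15)^4 - 1*(15)^3 + 8*(15)^2 - 5*(15)^1 - 6 = (-253125) + (-3375) + (1800) + (-75) + (-6) = -254781; answer -254781
Part II: R1 = -254781; c = 43635; 43635 = 3 * 5 * 2909; sigma = (1 + 3) * (1 + 5) * (1 + 2909) = 4 * 6 * 2910 = 69840; answer 69840
Part III: R2 = 69840; r = 3; total draws C(14,6) = 3003; favorable C(9,6) = 84; P = 4/143; answer 4/143

4/143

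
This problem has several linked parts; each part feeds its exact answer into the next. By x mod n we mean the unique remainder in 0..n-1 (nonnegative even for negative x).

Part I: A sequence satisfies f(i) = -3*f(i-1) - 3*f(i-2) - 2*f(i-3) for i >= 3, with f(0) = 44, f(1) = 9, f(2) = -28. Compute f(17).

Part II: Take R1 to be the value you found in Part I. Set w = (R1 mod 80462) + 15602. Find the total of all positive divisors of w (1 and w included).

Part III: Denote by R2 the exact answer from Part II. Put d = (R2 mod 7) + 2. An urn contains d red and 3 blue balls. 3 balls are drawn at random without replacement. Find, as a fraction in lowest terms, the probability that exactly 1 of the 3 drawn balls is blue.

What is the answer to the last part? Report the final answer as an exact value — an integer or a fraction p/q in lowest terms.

Part I: f(3) = -3*(-28) - 3*(9) - 2*(44) = -31; iterating: f(3)=-31, f(4)=159, f(5)=-328, f(6)=569, f(7)=-1041, f(8)=2072, f(9)=-4231, f(10)=8559, f(11)=-17128, f(12)=34169, f(13)=-68241, f(14)=136472, f(15)=-273031, f(16)=546159, f(17)=-1092328; answer -1092328
Part II: R1 = -1092328; w = 49742; 49742 = 2 * 7 * 11 * 17 * 19; sigma = (1 + 2) * (1 + 7) * (1 + 11) * (1 + 17) * (1 + 19) = 3 * 8 * 12 * 18 * 20 = 103680; answer 103680
Part III: R2 = 103680; d = 5; total draws C(8,3) = 56; favorable C(3,1)*C(5,2) = 30; P = 15/28; answer 15/28

15/28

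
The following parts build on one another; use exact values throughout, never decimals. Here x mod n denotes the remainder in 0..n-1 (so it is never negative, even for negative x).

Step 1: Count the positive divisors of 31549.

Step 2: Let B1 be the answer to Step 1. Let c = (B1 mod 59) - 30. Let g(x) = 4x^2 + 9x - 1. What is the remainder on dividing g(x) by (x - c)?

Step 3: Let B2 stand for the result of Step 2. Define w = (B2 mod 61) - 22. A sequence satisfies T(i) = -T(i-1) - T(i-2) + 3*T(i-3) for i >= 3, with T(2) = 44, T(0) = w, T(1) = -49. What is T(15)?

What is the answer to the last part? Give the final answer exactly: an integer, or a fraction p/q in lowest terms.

Step 1: 31549 = 7 * 4507; number of divisors = (1+1) * (1+1) = 4; answer 4
Step 2: B1 = 4; c = -26; remainder = value at the root: 4*(-26)^2 + 9*(-26)^1 - 1 = (2704) + (-234) + (-1) = 2469; answer 2469
Step 3: B2 = 2469; w = 7; T(3) = -1*(44) - 1*(-49) + 3*(7) = 26; iterating: T(3)=26, T(4)=-217, T(5)=323, T(6)=-28, T(7)=-946, T(8)=1943, T(9)=-1081, T(10)=-3700, T(11)=10610, T(12)=-10153, T(13)=-11557, T(14)=53540, T(15)=-72442; answer -72442

-72442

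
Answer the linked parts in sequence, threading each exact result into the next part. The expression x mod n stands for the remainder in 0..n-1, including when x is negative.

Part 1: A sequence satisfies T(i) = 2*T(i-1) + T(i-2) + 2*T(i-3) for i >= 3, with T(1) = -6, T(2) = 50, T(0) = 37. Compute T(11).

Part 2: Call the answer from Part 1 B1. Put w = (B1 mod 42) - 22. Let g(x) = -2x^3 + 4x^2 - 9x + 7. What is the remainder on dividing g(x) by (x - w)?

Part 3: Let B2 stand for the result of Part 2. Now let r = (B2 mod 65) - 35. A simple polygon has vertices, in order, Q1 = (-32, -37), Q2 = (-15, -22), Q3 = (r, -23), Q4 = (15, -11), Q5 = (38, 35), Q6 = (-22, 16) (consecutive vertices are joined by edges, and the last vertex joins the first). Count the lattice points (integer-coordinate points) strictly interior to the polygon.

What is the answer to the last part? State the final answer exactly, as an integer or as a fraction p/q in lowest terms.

Part 1: T(3) = 2*(50) + 1*(-6) + 2*(37) = 168; iterating: T(3)=168, T(4)=374, T(5)=1016, T(6)=2742, T(7)=7248, T(8)=19270, T(9)=51272, T(10)=136310, T(11)=362432; answer 362432
Part 2: B1 = 362432; w = -8; remainder = value at the root: -2*(-8)^3 + 4*(-8)^2 - 9*(-8)^1 + 7 = (1024) + (256) + (72) + (7) = 1359; answer 1359
Part 3: B2 = 1359; r = 24; cross terms: (-32*-22 - -15*-37)=149, (-15*-23 - 24*-22)=873, (24*-11 - 15*-23)=81, (15*35 - 38*-11)=943, (38*16 - -22*35)=1378, (-22*-37 - -32*16)=1326; twice the area = |4750| = 4750; area = 2375; boundary points = 1 + 1 + 3 + 23 + 1 + 1 = 30; strictly interior points = area - boundary/2 + 1 = 2361; answer 2361

2361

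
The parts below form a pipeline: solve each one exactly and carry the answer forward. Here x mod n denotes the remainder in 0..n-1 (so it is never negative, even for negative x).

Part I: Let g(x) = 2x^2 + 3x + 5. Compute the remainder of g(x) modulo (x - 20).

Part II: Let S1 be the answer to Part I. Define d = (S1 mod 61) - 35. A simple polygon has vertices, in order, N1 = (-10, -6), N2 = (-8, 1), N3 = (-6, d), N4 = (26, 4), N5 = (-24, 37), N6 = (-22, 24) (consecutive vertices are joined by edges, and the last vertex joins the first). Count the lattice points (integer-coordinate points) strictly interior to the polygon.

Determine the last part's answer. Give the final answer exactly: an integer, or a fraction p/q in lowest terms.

Part I: remainder = value at the root: 2*(20)^2 + 3*(20)^1 + 5 = (800) + (60) + (5) = 865; answer 865
Part II: S1 = 865; d = -24; cross terms: (-10*1 - -8*-6)=-58, (-8*-24 - -6*1)=198, (-6*4 - 26*-24)=600, (26*37 - -24*4)=1058, (-24*24 - -22*37)=238, (-22*-6 - -10*24)=372; twice the area = |2408| = 2408; area = 1204; boundary points = 1 + 1 + 4 + 1 + 1 + 6 = 14; strictly interior points = area - boundary/2 + 1 = 1198; answer 1198

1198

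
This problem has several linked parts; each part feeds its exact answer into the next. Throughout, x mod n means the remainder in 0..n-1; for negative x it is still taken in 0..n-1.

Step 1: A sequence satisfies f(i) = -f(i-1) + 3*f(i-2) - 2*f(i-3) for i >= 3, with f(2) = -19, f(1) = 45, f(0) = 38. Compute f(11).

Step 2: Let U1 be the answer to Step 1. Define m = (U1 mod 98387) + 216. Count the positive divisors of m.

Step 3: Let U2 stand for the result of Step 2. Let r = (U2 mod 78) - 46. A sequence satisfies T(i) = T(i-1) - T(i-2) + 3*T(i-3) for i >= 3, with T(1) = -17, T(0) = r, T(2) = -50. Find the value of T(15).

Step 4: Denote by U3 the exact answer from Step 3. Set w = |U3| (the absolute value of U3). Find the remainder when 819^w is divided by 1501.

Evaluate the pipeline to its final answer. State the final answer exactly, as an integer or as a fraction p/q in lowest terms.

69

Step 1: f(3) = -1*(-19) + 3*(45) - 2*(38) = 78; iterating: f(3)=78, f(4)=-225, f(5)=497, f(6)=-1328, f(7)=3269, f(8)=-8247, f(9)=20710, f(10)=-51989, f(11)=130613; answer 130613
Step 2: U1 = 130613; m = 32442; 32442 = 2 * 3 * 5407; number of divisors = (1+1) * (1+1) * (1+1) = 8; answer 8
Step 3: U2 = 8; r = -38; T(3) = 1*(-50) - 1*(-17) + 3*(-38) = -147; iterating: T(3)=-147, T(4)=-148, T(5)=-151, T(6)=-444, T(7)=-737, T(8)=-746, T(9)=-1341, T(10)=-2806, T(11)=-3703, T(12)=-4920, T(13)=-9635, T(14)=-15824, T(15)=-20949; answer -20949
Step 4: U3 = -20949; w = 20949; squarings mod 1501: 819^1=819, 819^2=1315, 819^4=73, 819^8=826, 819^16=822, 819^32=234, 819^64=720, 819^128=555, 819^256=320, 819^512=332, 819^1024=651, 819^2048=519, 819^4096=682, 819^8192=1315, 819^16384=73; 819^20949 = 819^1 * 819^4 * 819^16 * 819^64 * 819^128 * 819^256 * 819^4096 * 819^16384 = 69 (mod 1501); answer 69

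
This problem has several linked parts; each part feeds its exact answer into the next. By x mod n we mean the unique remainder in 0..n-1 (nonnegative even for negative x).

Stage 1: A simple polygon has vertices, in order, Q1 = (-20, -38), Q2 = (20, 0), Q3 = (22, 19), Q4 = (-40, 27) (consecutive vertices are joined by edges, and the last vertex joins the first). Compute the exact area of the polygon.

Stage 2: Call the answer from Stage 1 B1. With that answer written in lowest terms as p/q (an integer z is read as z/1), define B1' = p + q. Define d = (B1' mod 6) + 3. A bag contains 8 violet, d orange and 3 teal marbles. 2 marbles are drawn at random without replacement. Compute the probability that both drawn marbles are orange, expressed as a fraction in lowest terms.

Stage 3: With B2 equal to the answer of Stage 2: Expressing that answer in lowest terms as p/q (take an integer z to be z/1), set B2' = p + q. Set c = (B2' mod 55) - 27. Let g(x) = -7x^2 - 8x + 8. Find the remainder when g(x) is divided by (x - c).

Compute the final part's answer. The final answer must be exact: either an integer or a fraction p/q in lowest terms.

Stage 1: cross terms: (-20*0 - 20*-38)=760, (20*19 - 22*0)=380, (22*27 - -40*19)=1354, (-40*-38 - -20*27)=2060; twice the area = |4554| = 4554; area = 2277; answer 2277
Stage 2: B1 = 2277; threaded value p + q = 2278; d = 7; total draws C(18,2) = 153; favorable C(7,2) = 21; P = 7/51; answer 7/51
Stage 3: B2 = 7/51; threaded value p + q = 58; c = -24; remainder = value at the root: -7*(-24)^2 - 8*(-24)^1 + 8 = (-4032) + (192) + (8) = -3832; answer -3832

-3832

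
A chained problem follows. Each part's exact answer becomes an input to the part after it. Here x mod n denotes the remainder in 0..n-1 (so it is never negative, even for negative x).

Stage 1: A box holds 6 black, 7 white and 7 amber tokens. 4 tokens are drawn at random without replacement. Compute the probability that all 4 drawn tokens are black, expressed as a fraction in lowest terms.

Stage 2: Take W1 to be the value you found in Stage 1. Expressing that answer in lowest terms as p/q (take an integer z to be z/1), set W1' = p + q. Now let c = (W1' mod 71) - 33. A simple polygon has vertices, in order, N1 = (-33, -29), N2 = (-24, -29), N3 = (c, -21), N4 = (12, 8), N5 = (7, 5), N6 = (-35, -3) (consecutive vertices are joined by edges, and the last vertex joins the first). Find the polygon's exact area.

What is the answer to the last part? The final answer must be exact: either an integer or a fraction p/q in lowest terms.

1175

Stage 1: total draws C(20,4) = 4845; favorable C(6,4) = 15; P = 1/323; answer 1/323
Stage 2: W1 = 1/323; threaded value p + q = 324; c = 7; cross terms: (-33*-29 - -24*-29)=261, (-24*-21 - 7*-29)=707, (7*8 - 12*-21)=308, (12*5 - 7*8)=4, (7*-3 - -35*5)=154, (-35*-29 - -33*-3)=916; twice the area = |2350| = 2350; area = 1175; answer 1175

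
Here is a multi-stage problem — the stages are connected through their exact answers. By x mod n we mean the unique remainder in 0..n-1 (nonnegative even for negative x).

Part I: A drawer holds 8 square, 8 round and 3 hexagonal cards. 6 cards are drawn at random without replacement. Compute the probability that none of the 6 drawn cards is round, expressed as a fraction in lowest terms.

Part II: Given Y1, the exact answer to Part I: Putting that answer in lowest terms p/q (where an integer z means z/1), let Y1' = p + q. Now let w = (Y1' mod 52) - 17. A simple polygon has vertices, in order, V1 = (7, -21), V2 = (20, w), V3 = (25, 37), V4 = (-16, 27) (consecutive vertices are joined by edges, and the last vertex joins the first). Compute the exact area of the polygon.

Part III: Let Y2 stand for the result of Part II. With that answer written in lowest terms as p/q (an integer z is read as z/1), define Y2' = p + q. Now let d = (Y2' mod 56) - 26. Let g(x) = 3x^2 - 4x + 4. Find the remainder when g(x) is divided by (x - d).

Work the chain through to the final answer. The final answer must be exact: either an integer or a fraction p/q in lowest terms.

24

Part I: total draws C(19,6) = 27132; favorable C(11,6) = 462; P = 11/646; answer 11/646
Part II: Y1 = 11/646; threaded value p + q = 657; w = 16; cross terms: (7*16 - 20*-21)=532, (20*37 - 25*16)=340, (25*27 - -16*37)=1267, (-16*-21 - 7*27)=147; twice the area = |2286| = 2286; area = 1143; answer 1143
Part III: Y2 = 1143; threaded value p + q = 1144; d = -2; remainder = value at the root: 3*(-2)^2 - 4*(-2)^1 + 4 = (12) + (8) + (4) = 24; answer 24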